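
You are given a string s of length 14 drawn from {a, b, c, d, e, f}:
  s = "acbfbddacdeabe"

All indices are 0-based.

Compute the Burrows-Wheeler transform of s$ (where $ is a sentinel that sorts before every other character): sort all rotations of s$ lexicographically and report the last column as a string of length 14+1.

ee$dfacaadbcbdb

rank  rotation         last
    0  $acbfbddacdeabe  e
    1  abe$acbfbddacde  e
    2  acbfbddacdeabe$  $
    3  acdeabe$acbfbdd  d
    4  bddacdeabe$acbf  f
    5  be$acbfbddacdea  a
    6  bfbddacdeabe$ac  c
    7  cbfbddacdeabe$a  a
    8  cdeabe$acbfbdda  a
    9  dacdeabe$acbfbd  d
   10  ddacdeabe$acbfb  b
   11  deabe$acbfbddac  c
   12  e$acbfbddacdeab  b
   13  eabe$acbfbddacd  d
   14  fbddacdeabe$acb  b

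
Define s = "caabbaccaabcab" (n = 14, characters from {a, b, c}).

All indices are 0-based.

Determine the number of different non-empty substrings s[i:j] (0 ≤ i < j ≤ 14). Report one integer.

sorted suffixes:
  #0 SA[0]=1  'aabbaccaabcab'
  #1 SA[1]=8  'aabcab'
  #2 SA[2]=12  'ab'
  #3 SA[3]=2  'abbaccaabcab'
  #4 SA[4]=9  'abcab'
  #5 SA[5]=5  'accaabcab'
  #6 SA[6]=13  'b'
  #7 SA[7]=4  'baccaabcab'
  #8 SA[8]=3  'bbaccaabcab'
  #9 SA[9]=10  'bcab'
  #10 SA[10]=0  'caabbaccaabcab'
  #11 SA[11]=7  'caabcab'
  #12 SA[12]=11  'cab'
  #13 SA[13]=6  'ccaabcab'

SA = [1, 8, 12, 2, 9, 5, 13, 4, 3, 10, 0, 7, 11, 6]
[i] adj suffixes → lcp
  [1] 1/8 → 3 ('aab')
  [2] 8/12 → 1 ('a')
  [3] 12/2 → 2 ('ab')
  [4] 2/9 → 2 ('ab')
  [5] 9/5 → 1 ('a')
  [6] 5/13 → 0 ('')
  [7] 13/4 → 1 ('b')
  [8] 4/3 → 1 ('b')
  [9] 3/10 → 1 ('b')
  [10] 10/0 → 0 ('')
  [11] 0/7 → 4 ('caab')
  [12] 7/11 → 2 ('ca')
  [13] 11/6 → 1 ('c')

n(n+1)/2 = 14·15/2 = 105
Σ LCP = 0 + 3 + 1 + 2 + 2 + 1 + 0 + 1 + 1 + 1 + 0 + 4 + 2 + 1 = 19
distinct = 105 − 19 = 86

86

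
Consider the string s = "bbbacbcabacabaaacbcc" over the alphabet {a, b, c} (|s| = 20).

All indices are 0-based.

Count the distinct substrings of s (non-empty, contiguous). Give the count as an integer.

sorted suffixes:
  #0 SA[0]=13  'aaacbcc'
  #1 SA[1]=14  'aacbcc'
  #2 SA[2]=11  'abaaacbcc'
  #3 SA[3]=7  'abacabaaacbcc'
  #4 SA[4]=9  'acabaaacbcc'
  #5 SA[5]=3  'acbcabacabaaacbcc'
  #6 SA[6]=15  'acbcc'
  #7 SA[7]=12  'baaacbcc'
  #8 SA[8]=8  'bacabaaacbcc'
  #9 SA[9]=2  'bacbcabacabaaacbcc'
  #10 SA[10]=1  'bbacbcabacabaaacbcc'
  #11 SA[11]=0  'bbbacbcabacabaaacbcc'
  #12 SA[12]=5  'bcabacabaaacbcc'
  #13 SA[13]=17  'bcc'
  #14 SA[14]=19  'c'
  #15 SA[15]=10  'cabaaacbcc'
  #16 SA[16]=6  'cabacabaaacbcc'
  #17 SA[17]=4  'cbcabacabaaacbcc'
  #18 SA[18]=16  'cbcc'
  #19 SA[19]=18  'cc'

SA = [13, 14, 11, 7, 9, 3, 15, 12, 8, 2, 1, 0, 5, 17, 19, 10, 6, 4, 16, 18]
rank  pair      lcp
   1  s[13:],s[14:]  2  'aa'
   2  s[14:],s[11:]  1  'a'
   3  s[11:],s[7:]  3  'aba'
   4  s[7:],s[9:]  1  'a'
   5  s[9:],s[3:]  2  'ac'
   6  s[3:],s[15:]  4  'acbc'
   7  s[15:],s[12:]  0  ''
   8  s[12:],s[8:]  2  'ba'
   9  s[8:],s[2:]  3  'bac'
  10  s[2:],s[1:]  1  'b'
  11  s[1:],s[0:]  2  'bb'
  12  s[0:],s[5:]  1  'b'
  13  s[5:],s[17:]  2  'bc'
  14  s[17:],s[19:]  0  ''
  15  s[19:],s[10:]  1  'c'
  16  s[10:],s[6:]  4  'caba'
  17  s[6:],s[4:]  1  'c'
  18  s[4:],s[16:]  3  'cbc'
  19  s[16:],s[18:]  1  'c'

n(n+1)/2 = 20·21/2 = 210
Σ LCP = 0 + 2 + 1 + 3 + 1 + 2 + 4 + 0 + 2 + 3 + 1 + 2 + 1 + 2 + 0 + 1 + 4 + 1 + 3 + 1 = 34
distinct = 210 − 34 = 176

176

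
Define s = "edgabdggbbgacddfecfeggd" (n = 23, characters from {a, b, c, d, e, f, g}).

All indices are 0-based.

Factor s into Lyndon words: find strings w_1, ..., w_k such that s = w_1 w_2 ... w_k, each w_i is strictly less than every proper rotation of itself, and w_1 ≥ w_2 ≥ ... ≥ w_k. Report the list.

emit factor 1: 'e' (i=0, period=1)
emit factor 2: 'dg' (i=1, period=2)
emit factor 3: 'abdggbbgacddfecfeggd' (i=3, period=20)

["e", "dg", "abdggbbgacddfecfeggd"]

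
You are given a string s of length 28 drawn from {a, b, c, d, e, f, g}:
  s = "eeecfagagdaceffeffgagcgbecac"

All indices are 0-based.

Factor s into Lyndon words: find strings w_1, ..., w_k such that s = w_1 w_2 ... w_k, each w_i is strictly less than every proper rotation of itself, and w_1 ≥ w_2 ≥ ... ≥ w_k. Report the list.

emit factor 1: 'e' (i=0, period=1)
emit factor 2: 'e' (i=1, period=1)
emit factor 3: 'e' (i=2, period=1)
emit factor 4: 'cf' (i=3, period=2)
emit factor 5: 'agagd' (i=5, period=5)
emit factor 6: 'aceffeffgagcgbec' (i=10, period=16)
emit factor 7: 'ac' (i=26, period=2)

["e", "e", "e", "cf", "agagd", "aceffeffgagcgbec", "ac"]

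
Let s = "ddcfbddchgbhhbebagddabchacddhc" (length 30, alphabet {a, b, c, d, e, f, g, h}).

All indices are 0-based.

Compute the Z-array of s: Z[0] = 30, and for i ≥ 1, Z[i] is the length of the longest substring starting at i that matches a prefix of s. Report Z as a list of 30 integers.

Z[0]=30
i=1: i≥r, start 0; Z[1]=1 extend→box=[1,2)
i=2: i≥r, start 0; Z[2]=0
i=3: i≥r, start 0; Z[3]=0
i=4: i≥r, start 0; Z[4]=0
i=5: i≥r, start 0; Z[5]=3 extend→box=[5,8)
i=6: min(r-i=2, Z[1]=1)=1; Z[6]=1
i=7: min(r-i=1, Z[2]=0)=0; Z[7]=0
i=8: i≥r, start 0; Z[8]=0
i=9: i≥r, start 0; Z[9]=0
i=10: i≥r, start 0; Z[10]=0
i=11: i≥r, start 0; Z[11]=0
i=12: i≥r, start 0; Z[12]=0
i=13: i≥r, start 0; Z[13]=0
i=14: i≥r, start 0; Z[14]=0
i=15: i≥r, start 0; Z[15]=0
i=16: i≥r, start 0; Z[16]=0
i=17: i≥r, start 0; Z[17]=0
i=18: i≥r, start 0; Z[18]=2 extend→box=[18,20)
i=19: min(r-i=1, Z[1]=1)=1; Z[19]=1
i=20: i≥r, start 0; Z[20]=0
i=21: i≥r, start 0; Z[21]=0
i=22: i≥r, start 0; Z[22]=0
i=23: i≥r, start 0; Z[23]=0
i=24: i≥r, start 0; Z[24]=0
i=25: i≥r, start 0; Z[25]=0
i=26: i≥r, start 0; Z[26]=2 extend→box=[26,28)
i=27: min(r-i=1, Z[1]=1)=1; Z[27]=1
i=28: i≥r, start 0; Z[28]=0
i=29: i≥r, start 0; Z[29]=0

[30, 1, 0, 0, 0, 3, 1, 0, 0, 0, 0, 0, 0, 0, 0, 0, 0, 0, 2, 1, 0, 0, 0, 0, 0, 0, 2, 1, 0, 0]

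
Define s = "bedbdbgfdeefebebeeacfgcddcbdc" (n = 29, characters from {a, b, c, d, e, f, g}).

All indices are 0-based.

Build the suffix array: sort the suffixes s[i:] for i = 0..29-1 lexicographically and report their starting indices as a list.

[18, 3, 26, 13, 0, 15, 5, 28, 25, 22, 19, 2, 4, 27, 24, 23, 8, 17, 12, 14, 1, 16, 9, 10, 7, 11, 20, 21, 6]

rank→(start, suffix):
  0 → (18, 'acfgcddcbdc')
  1 → (3, 'bdbgfdeefebebeeacfgcddcbdc')
  2 → (26, 'bdc')
  3 → (13, 'bebeeacfgcddcbdc')
  4 → (0, 'bedbdbgfdeefebebeeacfgcddcbdc')
  5 → (15, 'beeacfgcddcbdc')
  6 → (5, 'bgfdeefebebeeacfgcddcbdc')
  7 → (28, 'c')
  8 → (25, 'cbdc')
  9 → (22, 'cddcbdc')
  10 → (19, 'cfgcddcbdc')
  11 → (2, 'dbdbgfdeefebebeeacfgcddcbdc')
  12 → (4, 'dbgfdeefebebeeacfgcddcbdc')
  13 → (27, 'dc')
  14 → (24, 'dcbdc')
  15 → (23, 'ddcbdc')
  16 → (8, 'deefebebeeacfgcddcbdc')
  17 → (17, 'eacfgcddcbdc')
  18 → (12, 'ebebeeacfgcddcbdc')
  19 → (14, 'ebeeacfgcddcbdc')
  20 → (1, 'edbdbgfdeefebebeeacfgcddcbdc')
  21 → (16, 'eeacfgcddcbdc')
  22 → (9, 'eefebebeeacfgcddcbdc')
  23 → (10, 'efebebeeacfgcddcbdc')
  24 → (7, 'fdeefebebeeacfgcddcbdc')
  25 → (11, 'febebeeacfgcddcbdc')
  26 → (20, 'fgcddcbdc')
  27 → (21, 'gcddcbdc')
  28 → (6, 'gfdeefebebeeacfgcddcbdc')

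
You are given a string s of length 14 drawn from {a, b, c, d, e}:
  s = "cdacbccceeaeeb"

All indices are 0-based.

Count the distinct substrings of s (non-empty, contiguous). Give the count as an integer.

rank | idx | suffix
   0 |   2 | acbccceeaeeb
   1 |  10 | aeeb
   2 |  13 | b
   3 |   4 | bccceeaeeb
   4 |   3 | cbccceeaeeb
   5 |   5 | ccceeaeeb
   6 |   6 | cceeaeeb
   7 |   0 | cdacbccceeaeeb
   8 |   7 | ceeaeeb
   9 |   1 | dacbccceeaeeb
  10 |   9 | eaeeb
  11 |  12 | eb
  12 |   8 | eeaeeb
  13 |  11 | eeb

SA = [2, 10, 13, 4, 3, 5, 6, 0, 7, 1, 9, 12, 8, 11]
i: (SA[i-1],SA[i]) lcp shared
  1: (2,10) 1 'a'
  2: (10,13) 0 ''
  3: (13,4) 1 'b'
  4: (4,3) 0 ''
  5: (3,5) 1 'c'
  6: (5,6) 2 'cc'
  7: (6,0) 1 'c'
  8: (0,7) 1 'c'
  9: (7,1) 0 ''
  10: (1,9) 0 ''
  11: (9,12) 1 'e'
  12: (12,8) 1 'e'
  13: (8,11) 2 'ee'

n(n+1)/2 = 14·15/2 = 105
Σ LCP = 0 + 1 + 0 + 1 + 0 + 1 + 2 + 1 + 1 + 0 + 0 + 1 + 1 + 2 = 11
distinct = 105 − 11 = 94

94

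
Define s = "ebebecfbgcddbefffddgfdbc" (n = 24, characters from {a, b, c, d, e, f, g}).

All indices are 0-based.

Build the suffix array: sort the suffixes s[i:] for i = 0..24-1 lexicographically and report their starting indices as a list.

rank→(start, suffix):
  0 → (22, 'bc')
  1 → (1, 'bebecfbgcddbefffddgfdbc')
  2 → (3, 'becfbgcddbefffddgfdbc')
  3 → (12, 'befffddgfdbc')
  4 → (7, 'bgcddbefffddgfdbc')
  5 → (23, 'c')
  6 → (9, 'cddbefffddgfdbc')
  7 → (5, 'cfbgcddbefffddgfdbc')
  8 → (21, 'dbc')
  9 → (11, 'dbefffddgfdbc')
  10 → (10, 'ddbefffddgfdbc')
  11 → (17, 'ddgfdbc')
  12 → (18, 'dgfdbc')
  13 → (0, 'ebebecfbgcddbefffddgfdbc')
  14 → (2, 'ebecfbgcddbefffddgfdbc')
  15 → (4, 'ecfbgcddbefffddgfdbc')
  16 → (13, 'efffddgfdbc')
  17 → (6, 'fbgcddbefffddgfdbc')
  18 → (20, 'fdbc')
  19 → (16, 'fddgfdbc')
  20 → (15, 'ffddgfdbc')
  21 → (14, 'fffddgfdbc')
  22 → (8, 'gcddbefffddgfdbc')
  23 → (19, 'gfdbc')

[22, 1, 3, 12, 7, 23, 9, 5, 21, 11, 10, 17, 18, 0, 2, 4, 13, 6, 20, 16, 15, 14, 8, 19]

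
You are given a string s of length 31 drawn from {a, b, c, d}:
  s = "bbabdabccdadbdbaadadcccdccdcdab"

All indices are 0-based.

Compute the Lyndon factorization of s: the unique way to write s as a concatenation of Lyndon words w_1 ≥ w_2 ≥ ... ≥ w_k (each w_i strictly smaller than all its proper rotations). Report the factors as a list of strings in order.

["b", "b", "abd", "abccdadbdb", "aadadcccdccdcdab"]

emit factor 1: 'b' (i=0, period=1)
emit factor 2: 'b' (i=1, period=1)
emit factor 3: 'abd' (i=2, period=3)
emit factor 4: 'abccdadbdb' (i=5, period=10)
emit factor 5: 'aadadcccdccdcdab' (i=15, period=16)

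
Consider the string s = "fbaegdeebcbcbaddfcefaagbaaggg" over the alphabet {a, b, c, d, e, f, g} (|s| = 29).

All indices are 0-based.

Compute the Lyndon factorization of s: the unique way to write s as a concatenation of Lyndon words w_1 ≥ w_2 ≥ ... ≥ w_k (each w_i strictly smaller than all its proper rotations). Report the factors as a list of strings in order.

["f", "b", "aegdeebcbcb", "addfcef", "aagbaaggg"]

emit factor 1: 'f' (i=0, period=1)
emit factor 2: 'b' (i=1, period=1)
emit factor 3: 'aegdeebcbcb' (i=2, period=11)
emit factor 4: 'addfcef' (i=13, period=7)
emit factor 5: 'aagbaaggg' (i=20, period=9)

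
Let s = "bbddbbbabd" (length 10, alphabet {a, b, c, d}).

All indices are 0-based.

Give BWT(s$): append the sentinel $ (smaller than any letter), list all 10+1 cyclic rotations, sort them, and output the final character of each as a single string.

rank  rotation     last
    0  $bbddbbbabd  d
    1  abd$bbddbbb  b
    2  babd$bbddbb  b
    3  bbabd$bbddb  b
    4  bbbabd$bbdd  d
    5  bbddbbbabd$  $
    6  bd$bbddbbba  a
    7  bddbbbabd$b  b
    8  d$bbddbbbab  b
    9  dbbbabd$bbd  d
   10  ddbbbabd$bb  b

dbbbd$abbdb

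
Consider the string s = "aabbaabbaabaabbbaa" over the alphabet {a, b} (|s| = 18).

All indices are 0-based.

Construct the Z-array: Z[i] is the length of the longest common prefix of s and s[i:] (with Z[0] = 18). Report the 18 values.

[18, 1, 0, 0, 7, 1, 0, 0, 3, 1, 0, 4, 1, 0, 0, 0, 2, 1]

Z[0]=18
i=1: i≥r, start 0; Z[1]=1 grow→box=[1,2)
i=2: i≥r, start 0; Z[2]=0
i=3: i≥r, start 0; Z[3]=0
i=4: i≥r, start 0; Z[4]=7 grow→box=[4,11)
i=5: min(r-i=6, Z[1]=1)=1; Z[5]=1
i=6: min(r-i=5, Z[2]=0)=0; Z[6]=0
i=7: min(r-i=4, Z[3]=0)=0; Z[7]=0
i=8: min(r-i=3, Z[4]=7)=3; Z[8]=3
i=9: min(r-i=2, Z[5]=1)=1; Z[9]=1
i=10: min(r-i=1, Z[6]=0)=0; Z[10]=0
i=11: i≥r, start 0; Z[11]=4 grow→box=[11,15)
i=12: min(r-i=3, Z[1]=1)=1; Z[12]=1
i=13: min(r-i=2, Z[2]=0)=0; Z[13]=0
i=14: min(r-i=1, Z[3]=0)=0; Z[14]=0
i=15: i≥r, start 0; Z[15]=0
i=16: i≥r, start 0; Z[16]=2 grow→box=[16,18)
i=17: min(r-i=1, Z[1]=1)=1; Z[17]=1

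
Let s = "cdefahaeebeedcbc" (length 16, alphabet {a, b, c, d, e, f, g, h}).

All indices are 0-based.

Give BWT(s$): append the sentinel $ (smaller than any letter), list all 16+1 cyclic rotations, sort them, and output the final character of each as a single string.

chfcebd$eceeabdea

rank  rotation           last
    0  $cdefahaeebeedcbc  c
    1  aeebeedcbc$cdefah  h
    2  ahaeebeedcbc$cdef  f
    3  bc$cdefahaeebeedc  c
    4  beedcbc$cdefahaee  e
    5  c$cdefahaeebeedcb  b
    6  cbc$cdefahaeebeed  d
    7  cdefahaeebeedcbc$  $
    8  dcbc$cdefahaeebee  e
    9  defahaeebeedcbc$c  c
   10  ebeedcbc$cdefahae  e
   11  edcbc$cdefahaeebe  e
   12  eebeedcbc$cdefaha  a
   13  eedcbc$cdefahaeeb  b
   14  efahaeebeedcbc$cd  d
   15  fahaeebeedcbc$cde  e
   16  haeebeedcbc$cdefa  a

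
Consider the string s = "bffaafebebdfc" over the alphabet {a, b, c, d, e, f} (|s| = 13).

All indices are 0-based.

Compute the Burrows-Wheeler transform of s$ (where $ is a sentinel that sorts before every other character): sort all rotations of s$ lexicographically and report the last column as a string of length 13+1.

rank  rotation        last
    0  $bffaafebebdfc  c
    1  aafebebdfc$bff  f
    2  afebebdfc$bffa  a
    3  bdfc$bffaafebe  e
    4  bebdfc$bffaafe  e
    5  bffaafebebdfc$  $
    6  c$bffaafebebdf  f
    7  dfc$bffaafebeb  b
    8  ebdfc$bffaafeb  b
    9  ebebdfc$bffaaf  f
   10  faafebebdfc$bf  f
   11  fc$bffaafebebd  d
   12  febebdfc$bffaa  a
   13  ffaafebebdfc$b  b

cfaee$fbbffdab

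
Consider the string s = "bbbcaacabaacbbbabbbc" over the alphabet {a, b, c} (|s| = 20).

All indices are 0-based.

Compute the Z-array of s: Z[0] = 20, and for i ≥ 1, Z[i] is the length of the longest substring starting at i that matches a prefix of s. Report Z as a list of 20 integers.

Z[0]=20
i=1: fresh scan; Z[1]=2 extend→box=[1,3)
i=2: min(r-i=1, Z[1]=2)=1; Z[2]=1
i=3: fresh scan; Z[3]=0
i=4: fresh scan; Z[4]=0
i=5: fresh scan; Z[5]=0
i=6: fresh scan; Z[6]=0
i=7: fresh scan; Z[7]=0
i=8: fresh scan; Z[8]=1 extend→box=[8,9)
i=9: fresh scan; Z[9]=0
i=10: fresh scan; Z[10]=0
i=11: fresh scan; Z[11]=0
i=12: fresh scan; Z[12]=3 extend→box=[12,15)
i=13: min(r-i=2, Z[1]=2)=2; Z[13]=2
i=14: min(r-i=1, Z[2]=1)=1; Z[14]=1
i=15: fresh scan; Z[15]=0
i=16: fresh scan; Z[16]=4 extend→box=[16,20)
i=17: min(r-i=3, Z[1]=2)=2; Z[17]=2
i=18: min(r-i=2, Z[2]=1)=1; Z[18]=1
i=19: min(r-i=1, Z[3]=0)=0; Z[19]=0

[20, 2, 1, 0, 0, 0, 0, 0, 1, 0, 0, 0, 3, 2, 1, 0, 4, 2, 1, 0]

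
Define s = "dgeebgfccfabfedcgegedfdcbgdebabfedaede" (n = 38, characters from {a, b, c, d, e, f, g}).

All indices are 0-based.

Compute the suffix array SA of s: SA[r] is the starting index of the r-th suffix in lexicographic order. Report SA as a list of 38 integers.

rank→(start, suffix):
  0 → (29, 'abfedaede')
  1 → (10, 'abfedcgegedfdcbgdebabfedaede')
  2 → (34, 'aede')
  3 → (28, 'babfedaede')
  4 → (30, 'bfedaede')
  5 → (11, 'bfedcgegedfdcbgdebabfedaede')
  6 → (24, 'bgdebabfedaede')
  7 → (4, 'bgfccfabfedcgegedfdcbgdebabfedaede')
  8 → (23, 'cbgdebabfedaede')
  9 → (7, 'ccfabfedcgegedfdcbgdebabfedaede')
  10 → (8, 'cfabfedcgegedfdcbgdebabfedaede')
  11 → (15, 'cgegedfdcbgdebabfedaede')
  12 → (33, 'daede')
  13 → (22, 'dcbgdebabfedaede')
  14 → (14, 'dcgegedfdcbgdebabfedaede')
  15 → (36, 'de')
  16 → (26, 'debabfedaede')
  17 → (20, 'dfdcbgdebabfedaede')
  18 → (0, 'dgeebgfccfabfedcgegedfdcbgdebabfedaede')
  19 → (37, 'e')
  20 → (27, 'ebabfedaede')
  21 → (3, 'ebgfccfabfedcgegedfdcbgdebabfedaede')
  22 → (32, 'edaede')
  23 → (13, 'edcgegedfdcbgdebabfedaede')
  24 → (35, 'ede')
  25 → (19, 'edfdcbgdebabfedaede')
  26 → (2, 'eebgfccfabfedcgegedfdcbgdebabfedaede')
  27 → (17, 'egedfdcbgdebabfedaede')
  28 → (9, 'fabfedcgegedfdcbgdebabfedaede')
  29 → (6, 'fccfabfedcgegedfdcbgdebabfedaede')
  30 → (21, 'fdcbgdebabfedaede')
  31 → (31, 'fedaede')
  32 → (12, 'fedcgegedfdcbgdebabfedaede')
  33 → (25, 'gdebabfedaede')
  34 → (18, 'gedfdcbgdebabfedaede')
  35 → (1, 'geebgfccfabfedcgegedfdcbgdebabfedaede')
  36 → (16, 'gegedfdcbgdebabfedaede')
  37 → (5, 'gfccfabfedcgegedfdcbgdebabfedaede')

[29, 10, 34, 28, 30, 11, 24, 4, 23, 7, 8, 15, 33, 22, 14, 36, 26, 20, 0, 37, 27, 3, 32, 13, 35, 19, 2, 17, 9, 6, 21, 31, 12, 25, 18, 1, 16, 5]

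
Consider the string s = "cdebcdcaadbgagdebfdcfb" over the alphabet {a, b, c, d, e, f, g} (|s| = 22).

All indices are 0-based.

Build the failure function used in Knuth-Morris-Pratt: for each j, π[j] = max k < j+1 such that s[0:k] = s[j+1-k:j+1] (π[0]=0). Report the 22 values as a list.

π[0] = 0
j=1 s[j]='d': π[1]=0 (border '')
j=2 s[j]='e': π[2]=0 (border '')
j=3 s[j]='b': π[3]=0 (border '')
j=4 s[j]='c': π[4]=1 (border 'c')
j=5 s[j]='d': π[5]=2 (border 'cd')
j=6 s[j]='c': k: 2→0; π[6]=1 (border 'c')
j=7 s[j]='a': k: 1→0; π[7]=0 (border '')
j=8 s[j]='a': π[8]=0 (border '')
j=9 s[j]='d': π[9]=0 (border '')
j=10 s[j]='b': π[10]=0 (border '')
j=11 s[j]='g': π[11]=0 (border '')
j=12 s[j]='a': π[12]=0 (border '')
j=13 s[j]='g': π[13]=0 (border '')
j=14 s[j]='d': π[14]=0 (border '')
j=15 s[j]='e': π[15]=0 (border '')
j=16 s[j]='b': π[16]=0 (border '')
j=17 s[j]='f': π[17]=0 (border '')
j=18 s[j]='d': π[18]=0 (border '')
j=19 s[j]='c': π[19]=1 (border 'c')
j=20 s[j]='f': k: 1→0; π[20]=0 (border '')
j=21 s[j]='b': π[21]=0 (border '')

[0, 0, 0, 0, 1, 2, 1, 0, 0, 0, 0, 0, 0, 0, 0, 0, 0, 0, 0, 1, 0, 0]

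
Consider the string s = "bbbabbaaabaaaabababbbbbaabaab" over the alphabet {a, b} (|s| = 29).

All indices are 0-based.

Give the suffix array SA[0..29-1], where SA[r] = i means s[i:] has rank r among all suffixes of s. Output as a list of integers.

[10, 6, 11, 26, 7, 23, 12, 27, 8, 24, 13, 15, 3, 17, 28, 9, 5, 25, 22, 14, 2, 16, 4, 21, 1, 20, 0, 19, 18]

rank→(start, suffix):
  0 → (10, 'aaaabababbbbbaabaab')
  1 → (6, 'aaabaaaabababbbbbaabaab')
  2 → (11, 'aaabababbbbbaabaab')
  3 → (26, 'aab')
  4 → (7, 'aabaaaabababbbbbaabaab')
  5 → (23, 'aabaab')
  6 → (12, 'aabababbbbbaabaab')
  7 → (27, 'ab')
  8 → (8, 'abaaaabababbbbbaabaab')
  9 → (24, 'abaab')
  10 → (13, 'abababbbbbaabaab')
  11 → (15, 'ababbbbbaabaab')
  12 → (3, 'abbaaabaaaabababbbbbaabaab')
  13 → (17, 'abbbbbaabaab')
  14 → (28, 'b')
  15 → (9, 'baaaabababbbbbaabaab')
  16 → (5, 'baaabaaaabababbbbbaabaab')
  17 → (25, 'baab')
  18 → (22, 'baabaab')
  19 → (14, 'bababbbbbaabaab')
  20 → (2, 'babbaaabaaaabababbbbbaabaab')
  21 → (16, 'babbbbbaabaab')
  22 → (4, 'bbaaabaaaabababbbbbaabaab')
  23 → (21, 'bbaabaab')
  24 → (1, 'bbabbaaabaaaabababbbbbaabaab')
  25 → (20, 'bbbaabaab')
  26 → (0, 'bbbabbaaabaaaabababbbbbaabaab')
  27 → (19, 'bbbbaabaab')
  28 → (18, 'bbbbbaabaab')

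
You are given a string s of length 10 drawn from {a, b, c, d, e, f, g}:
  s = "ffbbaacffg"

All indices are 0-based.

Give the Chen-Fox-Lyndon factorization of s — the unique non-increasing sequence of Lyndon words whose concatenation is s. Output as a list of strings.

emit factor 1: 'f' (i=0, period=1)
emit factor 2: 'f' (i=1, period=1)
emit factor 3: 'b' (i=2, period=1)
emit factor 4: 'b' (i=3, period=1)
emit factor 5: 'aacffg' (i=4, period=6)

["f", "f", "b", "b", "aacffg"]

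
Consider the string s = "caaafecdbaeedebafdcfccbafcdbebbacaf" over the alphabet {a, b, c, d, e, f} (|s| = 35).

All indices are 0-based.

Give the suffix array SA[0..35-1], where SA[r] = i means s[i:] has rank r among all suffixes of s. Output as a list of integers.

[1, 2, 31, 9, 33, 23, 15, 3, 30, 8, 22, 14, 29, 27, 0, 32, 21, 20, 6, 25, 18, 7, 26, 17, 12, 13, 28, 5, 11, 10, 34, 19, 24, 16, 4]

sorted suffixes:
  #0 SA[0]=1  'aaafecdbaeedebafdcfccbafcdbebbacaf'
  #1 SA[1]=2  'aafecdbaeedebafdcfccbafcdbebbacaf'
  #2 SA[2]=31  'acaf'
  #3 SA[3]=9  'aeedebafdcfccbafcdbebbacaf'
  #4 SA[4]=33  'af'
  #5 SA[5]=23  'afcdbebbacaf'
  #6 SA[6]=15  'afdcfccbafcdbebbacaf'
  #7 SA[7]=3  'afecdbaeedebafdcfccbafcdbebbacaf'
  #8 SA[8]=30  'bacaf'
  #9 SA[9]=8  'baeedebafdcfccbafcdbebbacaf'
  #10 SA[10]=22  'bafcdbebbacaf'
  #11 SA[11]=14  'bafdcfccbafcdbebbacaf'
  #12 SA[12]=29  'bbacaf'
  #13 SA[13]=27  'bebbacaf'
  #14 SA[14]=0  'caaafecdbaeedebafdcfccbafcdbebbacaf'
  #15 SA[15]=32  'caf'
  #16 SA[16]=21  'cbafcdbebbacaf'
  #17 SA[17]=20  'ccbafcdbebbacaf'
  #18 SA[18]=6  'cdbaeedebafdcfccbafcdbebbacaf'
  #19 SA[19]=25  'cdbebbacaf'
  #20 SA[20]=18  'cfccbafcdbebbacaf'
  #21 SA[21]=7  'dbaeedebafdcfccbafcdbebbacaf'
  #22 SA[22]=26  'dbebbacaf'
  #23 SA[23]=17  'dcfccbafcdbebbacaf'
  #24 SA[24]=12  'debafdcfccbafcdbebbacaf'
  #25 SA[25]=13  'ebafdcfccbafcdbebbacaf'
  #26 SA[26]=28  'ebbacaf'
  #27 SA[27]=5  'ecdbaeedebafdcfccbafcdbebbacaf'
  #28 SA[28]=11  'edebafdcfccbafcdbebbacaf'
  #29 SA[29]=10  'eedebafdcfccbafcdbebbacaf'
  #30 SA[30]=34  'f'
  #31 SA[31]=19  'fccbafcdbebbacaf'
  #32 SA[32]=24  'fcdbebbacaf'
  #33 SA[33]=16  'fdcfccbafcdbebbacaf'
  #34 SA[34]=4  'fecdbaeedebafdcfccbafcdbebbacaf'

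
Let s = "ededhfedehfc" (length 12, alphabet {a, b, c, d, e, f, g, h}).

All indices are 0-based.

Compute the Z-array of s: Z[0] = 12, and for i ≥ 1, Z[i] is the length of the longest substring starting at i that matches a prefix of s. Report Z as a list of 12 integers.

Z[0]=12
i=1: i≥r, start 0; Z[1]=0
i=2: i≥r, start 0; Z[2]=2 grow→box=[2,4)
i=3: min(r-i=1, Z[1]=0)=0; Z[3]=0
i=4: i≥r, start 0; Z[4]=0
i=5: i≥r, start 0; Z[5]=0
i=6: i≥r, start 0; Z[6]=3 grow→box=[6,9)
i=7: min(r-i=2, Z[1]=0)=0; Z[7]=0
i=8: min(r-i=1, Z[2]=2)=1; Z[8]=1
i=9: i≥r, start 0; Z[9]=0
i=10: i≥r, start 0; Z[10]=0
i=11: i≥r, start 0; Z[11]=0

[12, 0, 2, 0, 0, 0, 3, 0, 1, 0, 0, 0]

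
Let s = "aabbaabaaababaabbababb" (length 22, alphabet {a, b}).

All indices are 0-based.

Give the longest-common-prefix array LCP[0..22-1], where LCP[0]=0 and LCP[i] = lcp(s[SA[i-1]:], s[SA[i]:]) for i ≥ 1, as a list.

[0, 2, 4, 3, 5, 1, 4, 3, 4, 2, 3, 4, 0, 1, 3, 4, 2, 4, 3, 1, 2, 3]

rank→(start, suffix):
  0 → (7, 'aaababaabbababb')
  1 → (4, 'aabaaababaabbababb')
  2 → (8, 'aababaabbababb')
  3 → (0, 'aabbaabaaababaabbababb')
  4 → (13, 'aabbababb')
  5 → (5, 'abaaababaabbababb')
  6 → (11, 'abaabbababb')
  7 → (9, 'ababaabbababb')
  8 → (17, 'ababb')
  9 → (19, 'abb')
  10 → (1, 'abbaabaaababaabbababb')
  11 → (14, 'abbababb')
  12 → (21, 'b')
  13 → (6, 'baaababaabbababb')
  14 → (3, 'baabaaababaabbababb')
  15 → (12, 'baabbababb')
  16 → (10, 'babaabbababb')
  17 → (16, 'bababb')
  18 → (18, 'babb')
  19 → (20, 'bb')
  20 → (2, 'bbaabaaababaabbababb')
  21 → (15, 'bbababb')

SA = [7, 4, 8, 0, 13, 5, 11, 9, 17, 19, 1, 14, 21, 6, 3, 12, 10, 16, 18, 20, 2, 15]
i: (SA[i-1],SA[i]) lcp shared
  1: (7,4) 2 'aa'
  2: (4,8) 4 'aaba'
  3: (8,0) 3 'aab'
  4: (0,13) 5 'aabba'
  5: (13,5) 1 'a'
  6: (5,11) 4 'abaa'
  7: (11,9) 3 'aba'
  8: (9,17) 4 'abab'
  9: (17,19) 2 'ab'
  10: (19,1) 3 'abb'
  11: (1,14) 4 'abba'
  12: (14,21) 0 ''
  13: (21,6) 1 'b'
  14: (6,3) 3 'baa'
  15: (3,12) 4 'baab'
  16: (12,10) 2 'ba'
  17: (10,16) 4 'baba'
  18: (16,18) 3 'bab'
  19: (18,20) 1 'b'
  20: (20,2) 2 'bb'
  21: (2,15) 3 'bba'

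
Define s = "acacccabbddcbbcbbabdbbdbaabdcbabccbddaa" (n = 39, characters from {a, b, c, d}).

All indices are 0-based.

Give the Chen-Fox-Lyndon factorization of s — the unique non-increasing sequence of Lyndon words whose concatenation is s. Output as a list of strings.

["acaccc", "abbddcbbcbbabdbbdb", "aabdcbabccbdd", "a", "a"]

emit factor 1: 'acaccc' (i=0, period=6)
emit factor 2: 'abbddcbbcbbabdbbdb' (i=6, period=18)
emit factor 3: 'aabdcbabccbdd' (i=24, period=13)
emit factor 4: 'a' (i=37, period=1)
emit factor 5: 'a' (i=38, period=1)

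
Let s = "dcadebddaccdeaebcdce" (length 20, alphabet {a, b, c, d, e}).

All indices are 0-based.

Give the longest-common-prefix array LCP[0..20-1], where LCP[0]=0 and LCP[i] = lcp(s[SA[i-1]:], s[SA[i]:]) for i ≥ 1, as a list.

[0, 1, 1, 0, 1, 0, 1, 1, 2, 1, 0, 1, 2, 1, 1, 2, 0, 1, 1, 2]

rank→(start, suffix):
  0 → (8, 'accdeaebcdce')
  1 → (2, 'adebddaccdeaebcdce')
  2 → (13, 'aebcdce')
  3 → (15, 'bcdce')
  4 → (5, 'bddaccdeaebcdce')
  5 → (1, 'cadebddaccdeaebcdce')
  6 → (9, 'ccdeaebcdce')
  7 → (16, 'cdce')
  8 → (10, 'cdeaebcdce')
  9 → (18, 'ce')
  10 → (7, 'daccdeaebcdce')
  11 → (0, 'dcadebddaccdeaebcdce')
  12 → (17, 'dce')
  13 → (6, 'ddaccdeaebcdce')
  14 → (11, 'deaebcdce')
  15 → (3, 'debddaccdeaebcdce')
  16 → (19, 'e')
  17 → (12, 'eaebcdce')
  18 → (14, 'ebcdce')
  19 → (4, 'ebddaccdeaebcdce')

SA = [8, 2, 13, 15, 5, 1, 9, 16, 10, 18, 7, 0, 17, 6, 11, 3, 19, 12, 14, 4]
rank  pair      lcp
   1  s[8:],s[2:]  1  'a'
   2  s[2:],s[13:]  1  'a'
   3  s[13:],s[15:]  0  ''
   4  s[15:],s[5:]  1  'b'
   5  s[5:],s[1:]  0  ''
   6  s[1:],s[9:]  1  'c'
   7  s[9:],s[16:]  1  'c'
   8  s[16:],s[10:]  2  'cd'
   9  s[10:],s[18:]  1  'c'
  10  s[18:],s[7:]  0  ''
  11  s[7:],s[0:]  1  'd'
  12  s[0:],s[17:]  2  'dc'
  13  s[17:],s[6:]  1  'd'
  14  s[6:],s[11:]  1  'd'
  15  s[11:],s[3:]  2  'de'
  16  s[3:],s[19:]  0  ''
  17  s[19:],s[12:]  1  'e'
  18  s[12:],s[14:]  1  'e'
  19  s[14:],s[4:]  2  'eb'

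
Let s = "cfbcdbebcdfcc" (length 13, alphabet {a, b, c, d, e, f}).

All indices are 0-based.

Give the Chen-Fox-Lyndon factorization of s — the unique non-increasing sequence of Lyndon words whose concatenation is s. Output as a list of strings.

["cf", "bcdbebcdfcc"]

emit factor 1: 'cf' (i=0, period=2)
emit factor 2: 'bcdbebcdfcc' (i=2, period=11)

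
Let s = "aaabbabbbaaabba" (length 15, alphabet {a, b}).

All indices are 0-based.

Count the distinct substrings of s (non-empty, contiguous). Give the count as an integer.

85

rank→(start, suffix):
  0 → (14, 'a')
  1 → (9, 'aaabba')
  2 → (0, 'aaabbabbbaaabba')
  3 → (10, 'aabba')
  4 → (1, 'aabbabbbaaabba')
  5 → (11, 'abba')
  6 → (2, 'abbabbbaaabba')
  7 → (5, 'abbbaaabba')
  8 → (13, 'ba')
  9 → (8, 'baaabba')
  10 → (4, 'babbbaaabba')
  11 → (12, 'bba')
  12 → (7, 'bbaaabba')
  13 → (3, 'bbabbbaaabba')
  14 → (6, 'bbbaaabba')

SA = [14, 9, 0, 10, 1, 11, 2, 5, 13, 8, 4, 12, 7, 3, 6]
[i] adj suffixes → lcp
  [1] 14/9 → 1 ('a')
  [2] 9/0 → 6 ('aaabba')
  [3] 0/10 → 2 ('aa')
  [4] 10/1 → 5 ('aabba')
  [5] 1/11 → 1 ('a')
  [6] 11/2 → 4 ('abba')
  [7] 2/5 → 3 ('abb')
  [8] 5/13 → 0 ('')
  [9] 13/8 → 2 ('ba')
  [10] 8/4 → 2 ('ba')
  [11] 4/12 → 1 ('b')
  [12] 12/7 → 3 ('bba')
  [13] 7/3 → 3 ('bba')
  [14] 3/6 → 2 ('bb')

n(n+1)/2 = 15·16/2 = 120
Σ LCP = 0 + 1 + 6 + 2 + 5 + 1 + 4 + 3 + 0 + 2 + 2 + 1 + 3 + 3 + 2 = 35
distinct = 120 − 35 = 85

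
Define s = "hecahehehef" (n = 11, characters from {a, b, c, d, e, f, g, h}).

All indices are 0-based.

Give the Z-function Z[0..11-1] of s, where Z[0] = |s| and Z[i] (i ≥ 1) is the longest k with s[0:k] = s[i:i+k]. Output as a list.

Z[0]=11
i=1: i≥r, start 0; Z[1]=0
i=2: i≥r, start 0; Z[2]=0
i=3: i≥r, start 0; Z[3]=0
i=4: i≥r, start 0; Z[4]=2 extend→box=[4,6)
i=5: min(r-i=1, Z[1]=0)=0; Z[5]=0
i=6: i≥r, start 0; Z[6]=2 extend→box=[6,8)
i=7: min(r-i=1, Z[1]=0)=0; Z[7]=0
i=8: i≥r, start 0; Z[8]=2 extend→box=[8,10)
i=9: min(r-i=1, Z[1]=0)=0; Z[9]=0
i=10: i≥r, start 0; Z[10]=0

[11, 0, 0, 0, 2, 0, 2, 0, 2, 0, 0]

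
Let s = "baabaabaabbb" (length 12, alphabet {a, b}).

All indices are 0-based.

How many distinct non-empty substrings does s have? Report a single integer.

46

rank→(start, suffix):
  0 → (1, 'aabaabaabbb')
  1 → (4, 'aabaabbb')
  2 → (7, 'aabbb')
  3 → (2, 'abaabaabbb')
  4 → (5, 'abaabbb')
  5 → (8, 'abbb')
  6 → (11, 'b')
  7 → (0, 'baabaabaabbb')
  8 → (3, 'baabaabbb')
  9 → (6, 'baabbb')
  10 → (10, 'bb')
  11 → (9, 'bbb')

SA = [1, 4, 7, 2, 5, 8, 11, 0, 3, 6, 10, 9]
i: (SA[i-1],SA[i]) lcp shared
  1: (1,4) 6 'aabaab'
  2: (4,7) 3 'aab'
  3: (7,2) 1 'a'
  4: (2,5) 5 'abaab'
  5: (5,8) 2 'ab'
  6: (8,11) 0 ''
  7: (11,0) 1 'b'
  8: (0,3) 7 'baabaab'
  9: (3,6) 4 'baab'
  10: (6,10) 1 'b'
  11: (10,9) 2 'bb'

n(n+1)/2 = 12·13/2 = 78
Σ LCP = 0 + 6 + 3 + 1 + 5 + 2 + 0 + 1 + 7 + 4 + 1 + 2 = 32
distinct = 78 − 32 = 46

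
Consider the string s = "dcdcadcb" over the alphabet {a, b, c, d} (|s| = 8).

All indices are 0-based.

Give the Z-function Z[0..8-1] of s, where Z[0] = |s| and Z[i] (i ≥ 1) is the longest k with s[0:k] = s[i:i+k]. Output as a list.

[8, 0, 2, 0, 0, 2, 0, 0]

Z[0]=8
i=1: i≥r, start 0; Z[1]=0
i=2: i≥r, start 0; Z[2]=2 grow→box=[2,4)
i=3: min(r-i=1, Z[1]=0)=0; Z[3]=0
i=4: i≥r, start 0; Z[4]=0
i=5: i≥r, start 0; Z[5]=2 grow→box=[5,7)
i=6: min(r-i=1, Z[1]=0)=0; Z[6]=0
i=7: i≥r, start 0; Z[7]=0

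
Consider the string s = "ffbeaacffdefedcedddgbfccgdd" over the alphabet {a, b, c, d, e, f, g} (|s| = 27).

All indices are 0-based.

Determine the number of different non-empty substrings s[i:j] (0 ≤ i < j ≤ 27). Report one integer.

354

rank | idx | suffix
   0 |   4 | aacffdefedcedddgbfccgdd
   1 |   5 | acffdefedcedddgbfccgdd
   2 |   2 | beaacffdefedcedddgbfccgdd
   3 |  20 | bfccgdd
   4 |  22 | ccgdd
   5 |  14 | cedddgbfccgdd
   6 |   6 | cffdefedcedddgbfccgdd
   7 |  23 | cgdd
   8 |  26 | d
   9 |  13 | dcedddgbfccgdd
  10 |  25 | dd
  11 |  16 | dddgbfccgdd
  12 |  17 | ddgbfccgdd
  13 |   9 | defedcedddgbfccgdd
  14 |  18 | dgbfccgdd
  15 |   3 | eaacffdefedcedddgbfccgdd
  16 |  12 | edcedddgbfccgdd
  17 |  15 | edddgbfccgdd
  18 |  10 | efedcedddgbfccgdd
  19 |   1 | fbeaacffdefedcedddgbfccgdd
  20 |  21 | fccgdd
  21 |   8 | fdefedcedddgbfccgdd
  22 |  11 | fedcedddgbfccgdd
  23 |   0 | ffbeaacffdefedcedddgbfccgdd
  24 |   7 | ffdefedcedddgbfccgdd
  25 |  19 | gbfccgdd
  26 |  24 | gdd

SA = [4, 5, 2, 20, 22, 14, 6, 23, 26, 13, 25, 16, 17, 9, 18, 3, 12, 15, 10, 1, 21, 8, 11, 0, 7, 19, 24]
i: (SA[i-1],SA[i]) lcp shared
  1: (4,5) 1 'a'
  2: (5,2) 0 ''
  3: (2,20) 1 'b'
  4: (20,22) 0 ''
  5: (22,14) 1 'c'
  6: (14,6) 1 'c'
  7: (6,23) 1 'c'
  8: (23,26) 0 ''
  9: (26,13) 1 'd'
  10: (13,25) 1 'd'
  11: (25,16) 2 'dd'
  12: (16,17) 2 'dd'
  13: (17,9) 1 'd'
  14: (9,18) 1 'd'
  15: (18,3) 0 ''
  16: (3,12) 1 'e'
  17: (12,15) 2 'ed'
  18: (15,10) 1 'e'
  19: (10,1) 0 ''
  20: (1,21) 1 'f'
  21: (21,8) 1 'f'
  22: (8,11) 1 'f'
  23: (11,0) 1 'f'
  24: (0,7) 2 'ff'
  25: (7,19) 0 ''
  26: (19,24) 1 'g'

n(n+1)/2 = 27·28/2 = 378
Σ LCP = 0 + 1 + 0 + 1 + 0 + 1 + 1 + 1 + 0 + 1 + 1 + 2 + 2 + 1 + 1 + 0 + 1 + 2 + 1 + 0 + 1 + 1 + 1 + 1 + 2 + 0 + 1 = 24
distinct = 378 − 24 = 354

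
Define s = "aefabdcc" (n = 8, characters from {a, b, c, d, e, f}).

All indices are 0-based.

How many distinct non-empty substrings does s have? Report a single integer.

34

sorted suffixes:
  #0 SA[0]=3  'abdcc'
  #1 SA[1]=0  'aefabdcc'
  #2 SA[2]=4  'bdcc'
  #3 SA[3]=7  'c'
  #4 SA[4]=6  'cc'
  #5 SA[5]=5  'dcc'
  #6 SA[6]=1  'efabdcc'
  #7 SA[7]=2  'fabdcc'

SA = [3, 0, 4, 7, 6, 5, 1, 2]
i: (SA[i-1],SA[i]) lcp shared
  1: (3,0) 1 'a'
  2: (0,4) 0 ''
  3: (4,7) 0 ''
  4: (7,6) 1 'c'
  5: (6,5) 0 ''
  6: (5,1) 0 ''
  7: (1,2) 0 ''

n(n+1)/2 = 8·9/2 = 36
Σ LCP = 0 + 1 + 0 + 0 + 1 + 0 + 0 + 0 = 2
distinct = 36 − 2 = 34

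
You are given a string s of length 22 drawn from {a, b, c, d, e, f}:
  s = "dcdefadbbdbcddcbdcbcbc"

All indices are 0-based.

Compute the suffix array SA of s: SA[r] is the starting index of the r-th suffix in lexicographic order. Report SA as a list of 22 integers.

sorted suffixes:
  #0 SA[0]=5  'adbbdbcddcbdcbcbc'
  #1 SA[1]=7  'bbdbcddcbdcbcbc'
  #2 SA[2]=20  'bc'
  #3 SA[3]=18  'bcbc'
  #4 SA[4]=10  'bcddcbdcbcbc'
  #5 SA[5]=8  'bdbcddcbdcbcbc'
  #6 SA[6]=15  'bdcbcbc'
  #7 SA[7]=21  'c'
  #8 SA[8]=19  'cbc'
  #9 SA[9]=17  'cbcbc'
  #10 SA[10]=14  'cbdcbcbc'
  #11 SA[11]=11  'cddcbdcbcbc'
  #12 SA[12]=1  'cdefadbbdbcddcbdcbcbc'
  #13 SA[13]=6  'dbbdbcddcbdcbcbc'
  #14 SA[14]=9  'dbcddcbdcbcbc'
  #15 SA[15]=16  'dcbcbc'
  #16 SA[16]=13  'dcbdcbcbc'
  #17 SA[17]=0  'dcdefadbbdbcddcbdcbcbc'
  #18 SA[18]=12  'ddcbdcbcbc'
  #19 SA[19]=2  'defadbbdbcddcbdcbcbc'
  #20 SA[20]=3  'efadbbdbcddcbdcbcbc'
  #21 SA[21]=4  'fadbbdbcddcbdcbcbc'

[5, 7, 20, 18, 10, 8, 15, 21, 19, 17, 14, 11, 1, 6, 9, 16, 13, 0, 12, 2, 3, 4]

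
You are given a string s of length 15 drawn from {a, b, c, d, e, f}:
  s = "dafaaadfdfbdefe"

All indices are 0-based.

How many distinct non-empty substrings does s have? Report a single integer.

108

sorted suffixes:
  #0 SA[0]=3  'aaadfdfbdefe'
  #1 SA[1]=4  'aadfdfbdefe'
  #2 SA[2]=5  'adfdfbdefe'
  #3 SA[3]=1  'afaaadfdfbdefe'
  #4 SA[4]=10  'bdefe'
  #5 SA[5]=0  'dafaaadfdfbdefe'
  #6 SA[6]=11  'defe'
  #7 SA[7]=8  'dfbdefe'
  #8 SA[8]=6  'dfdfbdefe'
  #9 SA[9]=14  'e'
  #10 SA[10]=12  'efe'
  #11 SA[11]=2  'faaadfdfbdefe'
  #12 SA[12]=9  'fbdefe'
  #13 SA[13]=7  'fdfbdefe'
  #14 SA[14]=13  'fe'

SA = [3, 4, 5, 1, 10, 0, 11, 8, 6, 14, 12, 2, 9, 7, 13]
[i] adj suffixes → lcp
  [1] 3/4 → 2 ('aa')
  [2] 4/5 → 1 ('a')
  [3] 5/1 → 1 ('a')
  [4] 1/10 → 0 ('')
  [5] 10/0 → 0 ('')
  [6] 0/11 → 1 ('d')
  [7] 11/8 → 1 ('d')
  [8] 8/6 → 2 ('df')
  [9] 6/14 → 0 ('')
  [10] 14/12 → 1 ('e')
  [11] 12/2 → 0 ('')
  [12] 2/9 → 1 ('f')
  [13] 9/7 → 1 ('f')
  [14] 7/13 → 1 ('f')

n(n+1)/2 = 15·16/2 = 120
Σ LCP = 0 + 2 + 1 + 1 + 0 + 0 + 1 + 1 + 2 + 0 + 1 + 0 + 1 + 1 + 1 = 12
distinct = 120 − 12 = 108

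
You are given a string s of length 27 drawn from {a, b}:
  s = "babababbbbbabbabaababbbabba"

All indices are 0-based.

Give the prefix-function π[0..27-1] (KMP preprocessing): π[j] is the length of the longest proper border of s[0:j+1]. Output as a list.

π[0] = 0
j=1 s[j]='a': π[1]=0 (border '')
j=2 s[j]='b': π[2]=1 (border 'b')
j=3 s[j]='a': π[3]=2 (border 'ba')
j=4 s[j]='b': π[4]=3 (border 'bab')
j=5 s[j]='a': π[5]=4 (border 'baba')
j=6 s[j]='b': π[6]=5 (border 'babab')
j=7 s[j]='b': k: 5→3→1→0; π[7]=1 (border 'b')
j=8 s[j]='b': k: 1→0; π[8]=1 (border 'b')
j=9 s[j]='b': k: 1→0; π[9]=1 (border 'b')
j=10 s[j]='b': k: 1→0; π[10]=1 (border 'b')
j=11 s[j]='a': π[11]=2 (border 'ba')
j=12 s[j]='b': π[12]=3 (border 'bab')
j=13 s[j]='b': k: 3→1→0; π[13]=1 (border 'b')
j=14 s[j]='a': π[14]=2 (border 'ba')
j=15 s[j]='b': π[15]=3 (border 'bab')
j=16 s[j]='a': π[16]=4 (border 'baba')
j=17 s[j]='a': k: 4→2→0; π[17]=0 (border '')
j=18 s[j]='b': π[18]=1 (border 'b')
j=19 s[j]='a': π[19]=2 (border 'ba')
j=20 s[j]='b': π[20]=3 (border 'bab')
j=21 s[j]='b': k: 3→1→0; π[21]=1 (border 'b')
j=22 s[j]='b': k: 1→0; π[22]=1 (border 'b')
j=23 s[j]='a': π[23]=2 (border 'ba')
j=24 s[j]='b': π[24]=3 (border 'bab')
j=25 s[j]='b': k: 3→1→0; π[25]=1 (border 'b')
j=26 s[j]='a': π[26]=2 (border 'ba')

[0, 0, 1, 2, 3, 4, 5, 1, 1, 1, 1, 2, 3, 1, 2, 3, 4, 0, 1, 2, 3, 1, 1, 2, 3, 1, 2]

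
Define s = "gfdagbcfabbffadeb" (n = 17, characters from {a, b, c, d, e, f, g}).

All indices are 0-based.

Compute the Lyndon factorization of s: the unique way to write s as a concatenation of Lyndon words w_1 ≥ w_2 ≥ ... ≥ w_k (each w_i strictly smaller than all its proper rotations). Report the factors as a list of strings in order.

emit factor 1: 'g' (i=0, period=1)
emit factor 2: 'f' (i=1, period=1)
emit factor 3: 'd' (i=2, period=1)
emit factor 4: 'agbcf' (i=3, period=5)
emit factor 5: 'abbffadeb' (i=8, period=9)

["g", "f", "d", "agbcf", "abbffadeb"]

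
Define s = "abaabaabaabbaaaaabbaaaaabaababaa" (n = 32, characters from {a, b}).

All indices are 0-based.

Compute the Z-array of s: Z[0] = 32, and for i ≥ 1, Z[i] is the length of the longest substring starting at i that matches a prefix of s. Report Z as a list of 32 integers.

[32, 0, 1, 8, 0, 1, 5, 0, 1, 2, 0, 0, 1, 1, 1, 1, 2, 0, 0, 1, 1, 1, 1, 6, 0, 1, 3, 0, 4, 0, 1, 1]

Z[0]=32
i=1: outside box; Z[1]=0
i=2: outside box; Z[2]=1 scan→box=[2,3)
i=3: outside box; Z[3]=8 scan→box=[3,11)
i=4: min(r-i=7, Z[1]=0)=0; Z[4]=0
i=5: min(r-i=6, Z[2]=1)=1; Z[5]=1
i=6: min(r-i=5, Z[3]=8)=5; Z[6]=5
i=7: min(r-i=4, Z[4]=0)=0; Z[7]=0
i=8: min(r-i=3, Z[5]=1)=1; Z[8]=1
i=9: min(r-i=2, Z[6]=5)=2; Z[9]=2
i=10: min(r-i=1, Z[7]=0)=0; Z[10]=0
i=11: outside box; Z[11]=0
i=12: outside box; Z[12]=1 scan→box=[12,13)
i=13: outside box; Z[13]=1 scan→box=[13,14)
i=14: outside box; Z[14]=1 scan→box=[14,15)
i=15: outside box; Z[15]=1 scan→box=[15,16)
i=16: outside box; Z[16]=2 scan→box=[16,18)
i=17: min(r-i=1, Z[1]=0)=0; Z[17]=0
i=18: outside box; Z[18]=0
i=19: outside box; Z[19]=1 scan→box=[19,20)
i=20: outside box; Z[20]=1 scan→box=[20,21)
i=21: outside box; Z[21]=1 scan→box=[21,22)
i=22: outside box; Z[22]=1 scan→box=[22,23)
i=23: outside box; Z[23]=6 scan→box=[23,29)
i=24: min(r-i=5, Z[1]=0)=0; Z[24]=0
i=25: min(r-i=4, Z[2]=1)=1; Z[25]=1
i=26: min(r-i=3, Z[3]=8)=3; Z[26]=3
i=27: min(r-i=2, Z[4]=0)=0; Z[27]=0
i=28: min(r-i=1, Z[5]=1)=1; Z[28]=4 scan→box=[28,32)
i=29: min(r-i=3, Z[1]=0)=0; Z[29]=0
i=30: min(r-i=2, Z[2]=1)=1; Z[30]=1
i=31: min(r-i=1, Z[3]=8)=1; Z[31]=1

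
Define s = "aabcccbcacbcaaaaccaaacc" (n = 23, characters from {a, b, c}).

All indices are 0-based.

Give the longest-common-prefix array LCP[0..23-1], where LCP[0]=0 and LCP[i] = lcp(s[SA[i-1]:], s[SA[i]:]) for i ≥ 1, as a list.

sorted suffixes:
  #0 SA[0]=12  'aaaaccaaacc'
  #1 SA[1]=18  'aaacc'
  #2 SA[2]=13  'aaaccaaacc'
  #3 SA[3]=0  'aabcccbcacbcaaaaccaaacc'
  #4 SA[4]=19  'aacc'
  #5 SA[5]=14  'aaccaaacc'
  #6 SA[6]=1  'abcccbcacbcaaaaccaaacc'
  #7 SA[7]=8  'acbcaaaaccaaacc'
  #8 SA[8]=20  'acc'
  #9 SA[9]=15  'accaaacc'
  #10 SA[10]=10  'bcaaaaccaaacc'
  #11 SA[11]=6  'bcacbcaaaaccaaacc'
  #12 SA[12]=2  'bcccbcacbcaaaaccaaacc'
  #13 SA[13]=22  'c'
  #14 SA[14]=11  'caaaaccaaacc'
  #15 SA[15]=17  'caaacc'
  #16 SA[16]=7  'cacbcaaaaccaaacc'
  #17 SA[17]=9  'cbcaaaaccaaacc'
  #18 SA[18]=5  'cbcacbcaaaaccaaacc'
  #19 SA[19]=21  'cc'
  #20 SA[20]=16  'ccaaacc'
  #21 SA[21]=4  'ccbcacbcaaaaccaaacc'
  #22 SA[22]=3  'cccbcacbcaaaaccaaacc'

SA = [12, 18, 13, 0, 19, 14, 1, 8, 20, 15, 10, 6, 2, 22, 11, 17, 7, 9, 5, 21, 16, 4, 3]
rank  pair      lcp
   1  s[12:],s[18:]  3  'aaa'
   2  s[18:],s[13:]  5  'aaacc'
   3  s[13:],s[0:]  2  'aa'
   4  s[0:],s[19:]  2  'aa'
   5  s[19:],s[14:]  4  'aacc'
   6  s[14:],s[1:]  1  'a'
   7  s[1:],s[8:]  1  'a'
   8  s[8:],s[20:]  2  'ac'
   9  s[20:],s[15:]  3  'acc'
  10  s[15:],s[10:]  0  ''
  11  s[10:],s[6:]  3  'bca'
  12  s[6:],s[2:]  2  'bc'
  13  s[2:],s[22:]  0  ''
  14  s[22:],s[11:]  1  'c'
  15  s[11:],s[17:]  4  'caaa'
  16  s[17:],s[7:]  2  'ca'
  17  s[7:],s[9:]  1  'c'
  18  s[9:],s[5:]  4  'cbca'
  19  s[5:],s[21:]  1  'c'
  20  s[21:],s[16:]  2  'cc'
  21  s[16:],s[4:]  2  'cc'
  22  s[4:],s[3:]  2  'cc'

[0, 3, 5, 2, 2, 4, 1, 1, 2, 3, 0, 3, 2, 0, 1, 4, 2, 1, 4, 1, 2, 2, 2]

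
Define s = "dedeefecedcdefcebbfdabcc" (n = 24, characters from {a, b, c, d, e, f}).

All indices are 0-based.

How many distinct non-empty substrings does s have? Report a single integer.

277

rank→(start, suffix):
  0 → (20, 'abcc')
  1 → (16, 'bbfdabcc')
  2 → (21, 'bcc')
  3 → (17, 'bfdabcc')
  4 → (23, 'c')
  5 → (22, 'cc')
  6 → (10, 'cdefcebbfdabcc')
  7 → (14, 'cebbfdabcc')
  8 → (7, 'cedcdefcebbfdabcc')
  9 → (19, 'dabcc')
  10 → (9, 'dcdefcebbfdabcc')
  11 → (0, 'dedeefecedcdefcebbfdabcc')
  12 → (2, 'deefecedcdefcebbfdabcc')
  13 → (11, 'defcebbfdabcc')
  14 → (15, 'ebbfdabcc')
  15 → (6, 'ecedcdefcebbfdabcc')
  16 → (8, 'edcdefcebbfdabcc')
  17 → (1, 'edeefecedcdefcebbfdabcc')
  18 → (3, 'eefecedcdefcebbfdabcc')
  19 → (12, 'efcebbfdabcc')
  20 → (4, 'efecedcdefcebbfdabcc')
  21 → (13, 'fcebbfdabcc')
  22 → (18, 'fdabcc')
  23 → (5, 'fecedcdefcebbfdabcc')

SA = [20, 16, 21, 17, 23, 22, 10, 14, 7, 19, 9, 0, 2, 11, 15, 6, 8, 1, 3, 12, 4, 13, 18, 5]
rank  pair      lcp
   1  s[20:],s[16:]  0  ''
   2  s[16:],s[21:]  1  'b'
   3  s[21:],s[17:]  1  'b'
   4  s[17:],s[23:]  0  ''
   5  s[23:],s[22:]  1  'c'
   6  s[22:],s[10:]  1  'c'
   7  s[10:],s[14:]  1  'c'
   8  s[14:],s[7:]  2  'ce'
   9  s[7:],s[19:]  0  ''
  10  s[19:],s[9:]  1  'd'
  11  s[9:],s[0:]  1  'd'
  12  s[0:],s[2:]  2  'de'
  13  s[2:],s[11:]  2  'de'
  14  s[11:],s[15:]  0  ''
  15  s[15:],s[6:]  1  'e'
  16  s[6:],s[8:]  1  'e'
  17  s[8:],s[1:]  2  'ed'
  18  s[1:],s[3:]  1  'e'
  19  s[3:],s[12:]  1  'e'
  20  s[12:],s[4:]  2  'ef'
  21  s[4:],s[13:]  0  ''
  22  s[13:],s[18:]  1  'f'
  23  s[18:],s[5:]  1  'f'

n(n+1)/2 = 24·25/2 = 300
Σ LCP = 0 + 0 + 1 + 1 + 0 + 1 + 1 + 1 + 2 + 0 + 1 + 1 + 2 + 2 + 0 + 1 + 1 + 2 + 1 + 1 + 2 + 0 + 1 + 1 = 23
distinct = 300 − 23 = 277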